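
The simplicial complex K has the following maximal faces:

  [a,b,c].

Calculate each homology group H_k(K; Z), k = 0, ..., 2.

We work with the vertex ordering a < b < c. The simplices of K, each written with vertices in increasing order, are:

  0-simplices (3): a, b, c
  1-simplices (3): ab, ac, bc
  2-simplices (1): abc

Hence C_0 ≅ Z^3, C_1 ≅ Z^3, C_2 ≅ Z^1.

Boundary ∂_1: C_1 → C_0 sends each edge [p,q] (with p < q) to q − p.
This gives a 3×3 integer matrix of rank 2; reducing to Smith normal form yields diagonal entries (1,1).

Boundary ∂_2: C_2 → C_1 sends each 2-simplex [p,q,r] to [q,r] − [p,r] + [p,q]. For instance
  ∂abc = bc − ac + ab.
The 3×1 boundary matrix has rank 1 and Smith normal form diag(1).

Now H_k = ker ∂_k / im ∂_{k+1}, so:

  H_0: rank C_0 − rank ∂_1 = 3 − 2 = 1, and the invariant factors of ∂_1 are all 1, so H_0 ≅ Z.
  H_1: rank ker ∂_1 − rank ∂_2 = (3 − 2) − 1 = 0, and the invariant factors of ∂_2 are all 1, so H_1 ≅ 0.
  H_2: rank ker ∂_2 − rank ∂_3 = (1 − 1) − 0 = 0, and there is no ∂_3, so H_2 ≅ 0.

As a check, the Euler characteristic is 3 − 3 + 1 = 1, which agrees with 1 − 0 + 0 = 1.

H_0 ≅ Z,  H_1 = 0,  H_2 = 0.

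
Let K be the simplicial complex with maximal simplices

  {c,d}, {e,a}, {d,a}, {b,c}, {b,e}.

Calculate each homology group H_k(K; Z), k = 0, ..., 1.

Order the vertices as a < b < c < d < e. Listing each simplex with vertices in this order, K has dimension 1 with simplices:

  0-simplices (5): a, b, c, d, e
  1-simplices (5): ad, ae, bc, be, cd

giving chain groups C_0 ≅ Z^5, C_1 ≅ Z^5.

The boundary map ∂_1: C_1 → C_0 is given by ∂[p,q] = [q] − [p]. For instance
  ∂ae = e − a.
This gives a 5×5 integer matrix of rank 4; reducing to Smith normal form yields diagonal entries (1,1,1,1).

Reading off H_k = ker ∂_k / im ∂_{k+1}:

  H_0: rank C_0 − rank ∂_1 = 5 − 4 = 1, and the invariant factors of ∂_1 are all 1, so H_0 ≅ Z.
  H_1: rank ker ∂_1 − rank ∂_2 = (5 − 4) − 0 = 1, and there is no ∂_2, so H_1 ≅ Z.

H_0 = Z,  H_1 = Z.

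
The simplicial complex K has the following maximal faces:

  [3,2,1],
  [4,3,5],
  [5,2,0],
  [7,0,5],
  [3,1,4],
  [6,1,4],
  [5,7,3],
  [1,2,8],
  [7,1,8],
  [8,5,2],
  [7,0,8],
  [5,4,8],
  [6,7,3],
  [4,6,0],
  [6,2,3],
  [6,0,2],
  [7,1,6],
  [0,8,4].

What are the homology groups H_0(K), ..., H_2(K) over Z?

H_0 ≅ Z,  H_1 ≅ Z ⊕ Z/2,  H_2 = 0.

Take the total order 0 < 1 < 2 < 3 < 4 < 5 < 6 < 7 < 8 on the vertex set. Then K (dimension 2) consists of the simplices:

  0-simplices (9): [0], [1], [2], [3], [4], [5], [6], [7], [8]
  1-simplices (27): (27 of them)
  2-simplices (18): [0,2,5], [0,2,6], [0,4,6], [0,4,8], [0,5,7], [0,7,8], [1,2,3], [1,2,8], [1,3,4], [1,4,6], [1,6,7], [1,7,8], [2,3,6], [2,5,8], [3,4,5], [3,5,7], [3,6,7], [4,5,8]

so the chain groups are C_0 ≅ Z^9, C_1 ≅ Z^27, C_2 ≅ Z^18.

The boundary map ∂_1: C_1 → C_0 is given by ∂[p,q] = [q] − [p]. For instance
  ∂[5,8] = [8] − [5].
This gives a 9×27 integer matrix of rank 8; reducing to Smith normal form yields diagonal entries (1,1,1,1,1,1,1,1).

∂_2: C_2 → C_1 acts by ∂[p,q,r] = [q,r] − [p,r] + [p,q]. For instance
  ∂[0,4,8] = [4,8] − [0,8] + [0,4],
  ∂[1,2,3] = [2,3] − [1,3] + [1,2].
The 27×18 boundary matrix has rank 18 and Smith normal form diag(1,1,1,1,1,1,1,1,1,1,1,1,1,1,1,1,1,2).

Reading off H_k = ker ∂_k / im ∂_{k+1}:

  H_0: rank C_0 − rank ∂_1 = 9 − 8 = 1, and the invariant factors of ∂_1 are all 1, so H_0 ≅ Z.
  H_1: rank ker ∂_1 − rank ∂_2 = (27 − 8) − 18 = 1, and ∂_2 has invariant factor 2 > 1, so H_1 ≅ Z ⊕ Z/2.
  H_2: rank ker ∂_2 − rank ∂_3 = (18 − 18) − 0 = 0, and there is no ∂_3, so H_2 ≅ 0.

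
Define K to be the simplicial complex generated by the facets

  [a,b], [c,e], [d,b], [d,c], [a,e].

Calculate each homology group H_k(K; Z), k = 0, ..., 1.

H_0 = Z,  H_1 = Z.

Fix the vertex order a < b < c < d < e and write every simplex with vertices in increasing order. Then dim K = 1 and the simplices of K are:

  0-simplices (5): a, b, c, d, e
  1-simplices (5): ab, ae, bd, cd, ce

Hence C_0 ≅ Z^5, C_1 ≅ Z^5.

Boundary ∂_1: C_1 → C_0 is given by ∂[p,q] = [q] − [p].
The 5×5 boundary matrix has rank 4 and Smith normal form diag(1,1,1,1).

Now H_k = ker ∂_k / im ∂_{k+1}, so:

  H_0: rank C_0 − rank ∂_1 = 5 − 4 = 1, and the invariant factors of ∂_1 are all 1, so H_0 ≅ Z.
  H_1: rank ker ∂_1 − rank ∂_2 = (5 − 4) − 0 = 1, and there is no ∂_2, so H_1 ≅ Z.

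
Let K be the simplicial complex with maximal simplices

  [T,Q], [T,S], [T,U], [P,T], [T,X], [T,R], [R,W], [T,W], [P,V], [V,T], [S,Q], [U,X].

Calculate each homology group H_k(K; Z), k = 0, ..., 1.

H_0 ≅ Z,  H_1 ≅ Z^4.

Fix the vertex order P < Q < R < S < T < U < V < W < X and write every simplex with vertices in increasing order. Then dim K = 1 and the simplices of K are:

  0-simplices (9): P, Q, R, S, T, U, V, W, X
  1-simplices (12): PT, PV, QS, QT, RT, RW, ST, TU, TV, TW, TX, UX

so the chain groups are C_0 ≅ Z^9, C_1 ≅ Z^12.

∂_1: C_1 → C_0 sends each edge [p,q] (with p < q) to q − p.
The resulting 9×12 matrix has rank 8, and its Smith normal form has invariant factors (1,1,1,1,1,1,1,1).

From H_k ≅ ker(∂_k) / im(∂_{k+1}) we obtain:

  H_0: rank C_0 − rank ∂_1 = 9 − 8 = 1, and the invariant factors of ∂_1 are all 1, so H_0 ≅ Z.
  H_1: rank ker ∂_1 − rank ∂_2 = (12 − 8) − 0 = 4, and there is no ∂_2, so H_1 ≅ Z^4.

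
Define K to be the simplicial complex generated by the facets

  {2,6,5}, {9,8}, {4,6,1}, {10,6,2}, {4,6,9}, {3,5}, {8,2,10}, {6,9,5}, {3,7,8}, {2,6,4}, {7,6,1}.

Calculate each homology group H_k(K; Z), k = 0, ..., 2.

Fix the vertex order 1 < 2 < 3 < 4 < 5 < 6 < 7 < 8 < 9 < 10 and write every simplex with vertices in increasing order. Then dim K = 2 and the simplices of K are:

  0-simplices (10): [1], [2], [3], [4], [5], [6], [7], [8], [9], [10]
  1-simplices (21): [1,4], [1,6], [1,7], [2,4], [2,5], [2,6], [2,8], [2,10], [3,5], [3,7], [3,8], [4,6], [4,9], [5,6], [5,9], [6,7], [6,9], [6,10], [7,8], [8,9], [8,10]
  2-simplices (9): [1,4,6], [1,6,7], [2,4,6], [2,5,6], [2,6,10], [2,8,10], [3,7,8], [4,6,9], [5,6,9]

giving chain groups C_0 ≅ Z^10, C_1 ≅ Z^21, C_2 ≅ Z^9.

The boundary map ∂_1: C_1 → C_0 sends each edge [p,q] (with p < q) to q − p. For instance
  ∂[3,5] = [5] − [3].
This gives a 10×21 integer matrix of rank 9; reducing to Smith normal form yields diagonal entries (1,1,1,1,1,1,1,1,1).

The boundary map ∂_2: C_2 → C_1 maps a triangle to the signed sum of its edges. For instance
  ∂[2,8,10] = [8,10] − [2,10] + [2,8],
  ∂[2,6,10] = [6,10] − [2,10] + [2,6].
The resulting 21×9 matrix has rank 9, and its Smith normal form has invariant factors (1,1,1,1,1,1,1,1,1).

Now H_k = ker ∂_k / im ∂_{k+1}, so:

  H_0: rank C_0 − rank ∂_1 = 10 − 9 = 1, and the invariant factors of ∂_1 are all 1, so H_0 = Z.
  H_1: rank ker ∂_1 − rank ∂_2 = (21 − 9) − 9 = 3, and the invariant factors of ∂_2 are all 1, so H_1 = Z^3.
  H_2: rank ker ∂_2 − rank ∂_3 = (9 − 9) − 0 = 0, and there is no ∂_3, so H_2 = 0.

As a check, the Euler characteristic is 10 − 21 + 9 = -2, which agrees with 1 − 3 + 0 = -2.

H_0 ≅ Z,  H_1 ≅ Z^3,  H_2 = 0.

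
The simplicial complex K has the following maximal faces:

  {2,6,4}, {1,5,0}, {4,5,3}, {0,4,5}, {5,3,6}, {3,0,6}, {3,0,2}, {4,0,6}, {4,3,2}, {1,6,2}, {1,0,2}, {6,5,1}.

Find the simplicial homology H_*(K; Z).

Take the total order 0 < 1 < 2 < 3 < 4 < 5 < 6 on the vertex set. Then K (dimension 2) consists of the simplices:

  0-simplices (7): [0], [1], [2], [3], [4], [5], [6]
  1-simplices (18): [0,1], [0,2], [0,3], [0,4], [0,5], [0,6], [1,2], [1,5], [1,6], [2,3], [2,4], [2,6], [3,4], [3,5], [3,6], [4,5], [4,6], [5,6]
  2-simplices (12): [0,1,2], [0,1,5], [0,2,3], [0,3,6], [0,4,5], [0,4,6], [1,2,6], [1,5,6], [2,3,4], [2,4,6], [3,4,5], [3,5,6]

so the chain groups are C_0 ≅ Z^7, C_1 ≅ Z^18, C_2 ≅ Z^12.

Boundary ∂_1: C_1 → C_0 sends each edge [p,q] (with p < q) to q − p. For instance
  ∂[2,6] = [6] − [2].
As a 7×18 matrix over Z this has rank 6, with invariant factors (1,1,1,1,1,1).

Boundary ∂_2: C_2 → C_1 maps a triangle to the signed sum of its edges. For instance
  ∂[0,1,5] = [1,5] − [0,5] + [0,1],
  ∂[2,3,4] = [3,4] − [2,4] + [2,3].
The 18×12 boundary matrix has rank 12 and Smith normal form diag(1,1,1,1,1,1,1,1,1,1,1,2).

Reading off H_k = ker ∂_k / im ∂_{k+1}:

  H_0: rank C_0 − rank ∂_1 = 7 − 6 = 1, and the invariant factors of ∂_1 are all 1, so H_0 = Z.
  H_1: rank ker ∂_1 − rank ∂_2 = (18 − 6) − 12 = 0, and ∂_2 has invariant factor 2 > 1, so H_1 = Z/2Z.
  H_2: rank ker ∂_2 − rank ∂_3 = (12 − 12) − 0 = 0, and there is no ∂_3, so H_2 = 0.

(K is a triangulation of the real projective plane RP^2.)

H_0 = Z,  H_1 = Z/2Z,  H_2 = 0.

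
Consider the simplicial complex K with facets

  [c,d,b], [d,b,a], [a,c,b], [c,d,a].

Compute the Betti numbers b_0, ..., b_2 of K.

b_0 = 1, b_1 = 0, b_2 = 1.

Order the vertices as a < b < c < d. Listing each simplex with vertices in this order, K has dimension 2 with simplices:

  0-simplices (4): a, b, c, d
  1-simplices (6): ab, ac, ad, bc, bd, cd
  2-simplices (4): abc, abd, acd, bcd

so the chain groups are C_0 ≅ Z^4, C_1 ≅ Z^6, C_2 ≅ Z^4.

∂_1: C_1 → C_0 sends each edge [p,q] (with p < q) to q − p. For instance
  ∂bc = c − b.
This gives a 4×6 integer matrix of rank 3; reducing to Smith normal form yields diagonal entries (1,1,1).

Boundary ∂_2: C_2 → C_1 acts by ∂[p,q,r] = [q,r] − [p,r] + [p,q]. For instance
  ∂bcd = cd − bd + bc,
  ∂abd = bd − ad + ab.
The resulting 6×4 matrix has rank 3, and its Smith normal form has invariant factors (1,1,1).

Reading off H_k = ker ∂_k / im ∂_{k+1}:

  H_0: rank C_0 − rank ∂_1 = 4 − 3 = 1, and the invariant factors of ∂_1 are all 1, so H_0 ≅ Z.
  H_1: rank ker ∂_1 − rank ∂_2 = (6 − 3) − 3 = 0, and the invariant factors of ∂_2 are all 1, so H_1 ≅ 0.
  H_2: rank ker ∂_2 − rank ∂_3 = (4 − 3) − 0 = 1, and there is no ∂_3, so H_2 ≅ Z.

As a check, the Euler characteristic is 4 − 6 + 4 = 2, which agrees with 1 − 0 + 1 = 2.

Hence the Betti numbers are b_0 = 1, b_1 = 0, b_2 = 1.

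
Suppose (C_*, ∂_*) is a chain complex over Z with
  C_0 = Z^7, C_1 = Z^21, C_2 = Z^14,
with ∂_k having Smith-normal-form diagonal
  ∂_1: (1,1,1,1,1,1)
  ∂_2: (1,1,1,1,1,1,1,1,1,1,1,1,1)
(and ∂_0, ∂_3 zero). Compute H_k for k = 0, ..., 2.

H_0 = Z,  H_1 = Z^2,  H_2 = Z.

H_0: b_0 = 7 − 0 − 6 = 1; torsion from ∂_1 factors > 1: none. So H_0 = Z.
H_1: b_1 = 21 − 6 − 13 = 2; torsion from ∂_2 factors > 1: none. So H_1 = Z^2.
H_2: b_2 = 14 − 13 − 0 = 1; torsion from ∂_3 factors > 1: none. So H_2 = Z.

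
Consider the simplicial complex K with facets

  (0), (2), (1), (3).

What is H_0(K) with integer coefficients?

H_0 ≅ Z^4.

Take the total order 0 < 1 < 2 < 3 on the vertex set. Then K (dimension 0) consists of the simplices:

  0-simplices (4): [0], [1], [2], [3]

Hence C_0 ≅ Z^4.

Computing H_k = (kernel of ∂_k) / (image of ∂_{k+1}):

  H_0: rank C_0 − rank ∂_1 = 4 − 0 = 4, and there is no ∂_1, so H_0 ≅ Z^4.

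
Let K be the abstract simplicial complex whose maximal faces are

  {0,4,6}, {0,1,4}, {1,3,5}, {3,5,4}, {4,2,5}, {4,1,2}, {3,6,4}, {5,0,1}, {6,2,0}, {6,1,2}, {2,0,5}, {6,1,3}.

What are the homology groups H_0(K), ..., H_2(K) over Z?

H_0 ≅ Z,  H_1 ≅ Z/2,  H_2 = 0.

K has 7 vertices, 18 edges, 12 triangles.
rank ∂_0 = 0, rank ∂_1 = 6 ⇒ b_0 = 7 − 0 − 6 = 1; all invariant factors of ∂_1 are 1 so no torsion. So H_0 = Z.
rank ∂_1 = 6, rank ∂_2 = 12 ⇒ b_1 = 18 − 6 − 12 = 0; ∂_2 has invariant factor(s) [2] giving torsion. So H_1 = Z/2.
rank ∂_2 = 12, rank ∂_3 = 0 ⇒ b_2 = 12 − 12 − 0 = 0. So H_2 = 0.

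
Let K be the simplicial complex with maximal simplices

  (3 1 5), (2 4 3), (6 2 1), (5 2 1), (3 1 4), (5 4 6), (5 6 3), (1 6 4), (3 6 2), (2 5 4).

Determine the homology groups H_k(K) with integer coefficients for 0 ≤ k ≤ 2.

H_0 ≅ Z,  H_1 ≅ Z/2Z,  H_2 = 0.

Order the vertices as 1 < 2 < 3 < 4 < 5 < 6. Listing each simplex with vertices in this order, K has dimension 2 with simplices:

  0-simplices (6): [1], [2], [3], [4], [5], [6]
  1-simplices (15): [1,2], [1,3], [1,4], [1,5], [1,6], [2,3], [2,4], [2,5], [2,6], [3,4], [3,5], [3,6], [4,5], [4,6], [5,6]
  2-simplices (10): [1,2,5], [1,2,6], [1,3,4], [1,3,5], [1,4,6], [2,3,4], [2,3,6], [2,4,5], [3,5,6], [4,5,6]

so the chain groups are C_0 ≅ Z^6, C_1 ≅ Z^15, C_2 ≅ Z^10.

∂_1: C_1 → C_0 sends each edge [p,q] (with p < q) to q − p. For instance
  ∂[4,6] = [6] − [4].
The resulting 6×15 matrix has rank 5, and its Smith normal form has invariant factors (1,1,1,1,1).

The boundary map ∂_2: C_2 → C_1 acts by ∂[p,q,r] = [q,r] − [p,r] + [p,q]. For instance
  ∂[2,4,5] = [4,5] − [2,5] + [2,4],
  ∂[1,2,6] = [2,6] − [1,6] + [1,2].
As a 15×10 matrix over Z this has rank 10, with invariant factors (1,1,1,1,1,1,1,1,1,2).

Now H_k = ker ∂_k / im ∂_{k+1}, so:

  H_0: rank C_0 − rank ∂_1 = 6 − 5 = 1, and the invariant factors of ∂_1 are all 1, so H_0 ≅ Z.
  H_1: rank ker ∂_1 − rank ∂_2 = (15 − 5) − 10 = 0, and ∂_2 has invariant factor 2 > 1, so H_1 ≅ Z/2Z.
  H_2: rank ker ∂_2 − rank ∂_3 = (10 − 10) − 0 = 0, and there is no ∂_3, so H_2 ≅ 0.

As a check, the Euler characteristic is 6 − 15 + 10 = 1, which agrees with 1 − 0 + 0 = 1.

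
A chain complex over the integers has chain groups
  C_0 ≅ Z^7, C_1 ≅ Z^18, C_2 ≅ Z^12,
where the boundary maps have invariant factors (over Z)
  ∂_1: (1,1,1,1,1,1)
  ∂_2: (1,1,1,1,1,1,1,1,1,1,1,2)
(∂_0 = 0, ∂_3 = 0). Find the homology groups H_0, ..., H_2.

H_0 ≅ Z,  H_1 ≅ Z/2,  H_2 = 0.

H_0: b_0 = 7 − 0 − 6 = 1; torsion from ∂_1 factors > 1: none. So H_0 ≅ Z.
H_1: b_1 = 18 − 6 − 12 = 0; torsion from ∂_2 factors > 1: [2]. So H_1 ≅ Z/2.
H_2: b_2 = 12 − 12 − 0 = 0; torsion from ∂_3 factors > 1: none. So H_2 ≅ 0.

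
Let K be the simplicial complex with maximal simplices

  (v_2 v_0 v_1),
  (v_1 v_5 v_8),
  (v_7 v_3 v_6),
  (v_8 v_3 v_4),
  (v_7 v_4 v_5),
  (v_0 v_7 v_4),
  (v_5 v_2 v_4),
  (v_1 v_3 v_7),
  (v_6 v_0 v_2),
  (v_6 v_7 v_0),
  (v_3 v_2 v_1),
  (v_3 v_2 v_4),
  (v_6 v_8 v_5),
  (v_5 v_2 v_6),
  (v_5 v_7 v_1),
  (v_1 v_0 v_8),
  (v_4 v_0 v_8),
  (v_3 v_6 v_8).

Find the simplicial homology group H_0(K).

H_0 = Z.

Fix the vertex order v_0 < v_1 < v_2 < v_3 < v_4 < v_5 < v_6 < v_7 < v_8 and write every simplex with vertices in increasing order. Then dim K = 2 and the simplices of K are:

  0-simplices (9): [v_0], [v_1], [v_2], [v_3], [v_4], [v_5], [v_6], [v_7], [v_8]
  1-simplices (27): (27 of them)
  2-simplices (18): (18 of them)

Hence C_0 ≅ Z^9, C_1 ≅ Z^27, C_2 ≅ Z^18.

∂_1: C_1 → C_0 sends each edge [p,q] (with p < q) to q − p. For instance
  ∂[v_1,v_3] = [v_3] − [v_1].
This gives a 9×27 integer matrix of rank 8; reducing to Smith normal form yields diagonal entries (1,1,1,1,1,1,1,1).

Boundary ∂_2: C_2 → C_1 sends each 2-simplex [p,q,r] to [q,r] − [p,r] + [p,q]. For instance
  ∂[v_5,v_6,v_8] = [v_6,v_8] − [v_5,v_8] + [v_5,v_6],
  ∂[v_2,v_5,v_6] = [v_5,v_6] − [v_2,v_6] + [v_2,v_5].
The resulting 27×18 matrix has rank 17, and its Smith normal form has invariant factors (1,1,1,1,1,1,1,1,1,1,1,1,1,1,1,1,1).

Now H_k = ker ∂_k / im ∂_{k+1}, so:

  H_0: rank C_0 − rank ∂_1 = 9 − 8 = 1, and the invariant factors of ∂_1 are all 1, so H_0 ≅ Z.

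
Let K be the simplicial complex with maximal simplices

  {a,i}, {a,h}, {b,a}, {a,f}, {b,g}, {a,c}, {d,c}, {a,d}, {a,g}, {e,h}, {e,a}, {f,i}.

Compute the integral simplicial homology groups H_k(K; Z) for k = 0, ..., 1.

Order the vertices as a < b < c < d < e < f < g < h < i. Listing each simplex with vertices in this order, K has dimension 1 with simplices:

  0-simplices (9): a, b, c, d, e, f, g, h, i
  1-simplices (12): ab, ac, ad, ae, af, ag, ah, ai, bg, cd, eh, fi

Hence C_0 ≅ Z^9, C_1 ≅ Z^12.

The boundary map ∂_1: C_1 → C_0 sends each edge [p,q] (with p < q) to q − p. For instance
  ∂eh = h − e.
This gives a 9×12 integer matrix of rank 8; reducing to Smith normal form yields diagonal entries (1,1,1,1,1,1,1,1).

Reading off H_k = ker ∂_k / im ∂_{k+1}:

  H_0: rank C_0 − rank ∂_1 = 9 − 8 = 1, and the invariant factors of ∂_1 are all 1, so H_0 = Z.
  H_1: rank ker ∂_1 − rank ∂_2 = (12 − 8) − 0 = 4, and there is no ∂_2, so H_1 = Z^4.

(K is a triangulation of a wedge of 4 circles.)

H_0 ≅ Z,  H_1 ≅ Z^4.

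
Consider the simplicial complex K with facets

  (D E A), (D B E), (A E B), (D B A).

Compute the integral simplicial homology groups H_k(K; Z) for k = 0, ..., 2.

H_0 ≅ Z,  H_1 = 0,  H_2 ≅ Z.

We work with the vertex ordering A < B < D < E. The simplices of K, each written with vertices in increasing order, are:

  0-simplices (4): A, B, D, E
  1-simplices (6): AB, AD, AE, BD, BE, DE
  2-simplices (4): ABD, ABE, ADE, BDE

Hence C_0 ≅ Z^4, C_1 ≅ Z^6, C_2 ≅ Z^4.

∂_1: C_1 → C_0 sends each edge [p,q] (with p < q) to q − p. For instance
  ∂DE = E − D.
As a 4×6 matrix over Z this has rank 3, with invariant factors (1,1,1).

The boundary map ∂_2: C_2 → C_1 acts by ∂[p,q,r] = [q,r] − [p,r] + [p,q]. For instance
  ∂ABE = BE − AE + AB,
  ∂ADE = DE − AE + AD.
As a 6×4 matrix over Z this has rank 3, with invariant factors (1,1,1).

From H_k ≅ ker(∂_k) / im(∂_{k+1}) we obtain:

  H_0: rank C_0 − rank ∂_1 = 4 − 3 = 1, and the invariant factors of ∂_1 are all 1, so H_0 ≅ Z.
  H_1: rank ker ∂_1 − rank ∂_2 = (6 − 3) − 3 = 0, and the invariant factors of ∂_2 are all 1, so H_1 ≅ 0.
  H_2: rank ker ∂_2 − rank ∂_3 = (4 − 3) − 0 = 1, and there is no ∂_3, so H_2 ≅ Z.

As a check, the Euler characteristic is 4 − 6 + 4 = 2, which agrees with 1 − 0 + 1 = 2.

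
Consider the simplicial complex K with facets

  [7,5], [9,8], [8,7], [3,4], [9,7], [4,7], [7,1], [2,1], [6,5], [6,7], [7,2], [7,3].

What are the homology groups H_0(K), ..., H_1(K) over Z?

Order the vertices as 1 < 2 < 3 < 4 < 5 < 6 < 7 < 8 < 9. Listing each simplex with vertices in this order, K has dimension 1 with simplices:

  0-simplices (9): [1], [2], [3], [4], [5], [6], [7], [8], [9]
  1-simplices (12): [1,2], [1,7], [2,7], [3,4], [3,7], [4,7], [5,6], [5,7], [6,7], [7,8], [7,9], [8,9]

Hence C_0 ≅ Z^9, C_1 ≅ Z^12.

The boundary map ∂_1: C_1 → C_0 maps an edge to its endpoints' difference, ∂[p,q] = q − p.
The 9×12 boundary matrix has rank 8 and Smith normal form diag(1,1,1,1,1,1,1,1).

Reading off H_k = ker ∂_k / im ∂_{k+1}:

  H_0: rank C_0 − rank ∂_1 = 9 − 8 = 1, and the invariant factors of ∂_1 are all 1, so H_0 = Z.
  H_1: rank ker ∂_1 − rank ∂_2 = (12 − 8) − 0 = 4, and there is no ∂_2, so H_1 = Z^4.

(K is a triangulation of a wedge of 4 circles.)

H_0 = Z,  H_1 = Z^4.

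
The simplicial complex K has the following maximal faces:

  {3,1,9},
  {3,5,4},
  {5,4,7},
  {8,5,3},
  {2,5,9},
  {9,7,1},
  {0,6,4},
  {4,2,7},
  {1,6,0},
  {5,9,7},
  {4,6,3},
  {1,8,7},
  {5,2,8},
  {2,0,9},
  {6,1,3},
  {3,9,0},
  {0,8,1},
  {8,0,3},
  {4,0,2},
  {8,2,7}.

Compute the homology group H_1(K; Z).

H_1 ≅ Z ⊕ Z/2.

Take the total order 0 < 1 < 2 < 3 < 4 < 5 < 6 < 7 < 8 < 9 on the vertex set. Then K (dimension 2) consists of the simplices:

  0-simplices (10): [0], [1], [2], [3], [4], [5], [6], [7], [8], [9]
  1-simplices (30): (30 of them)
  2-simplices (20): (20 of them)

giving chain groups C_0 ≅ Z^10, C_1 ≅ Z^30, C_2 ≅ Z^20.

Boundary ∂_1: C_1 → C_0 sends each edge [p,q] (with p < q) to q − p. For instance
  ∂[7,8] = [8] − [7].
The 10×30 boundary matrix has rank 9 and Smith normal form diag(1,1,1,1,1,1,1,1,1).

∂_2: C_2 → C_1 acts by ∂[p,q,r] = [q,r] − [p,r] + [p,q]. For instance
  ∂[1,3,9] = [3,9] − [1,9] + [1,3],
  ∂[1,7,9] = [7,9] − [1,9] + [1,7].
The resulting 30×20 matrix has rank 20, and its Smith normal form has invariant factors (1,1,1,1,1,1,1,1,1,1,1,1,1,1,1,1,1,1,1,2).

From H_k ≅ ker(∂_k) / im(∂_{k+1}) we obtain:

  H_1: rank ker ∂_1 − rank ∂_2 = (30 − 9) − 20 = 1, and ∂_2 has invariant factor 2 > 1, so H_1 = Z ⊕ Z/2.

(K is a triangulation of the Klein bottle.)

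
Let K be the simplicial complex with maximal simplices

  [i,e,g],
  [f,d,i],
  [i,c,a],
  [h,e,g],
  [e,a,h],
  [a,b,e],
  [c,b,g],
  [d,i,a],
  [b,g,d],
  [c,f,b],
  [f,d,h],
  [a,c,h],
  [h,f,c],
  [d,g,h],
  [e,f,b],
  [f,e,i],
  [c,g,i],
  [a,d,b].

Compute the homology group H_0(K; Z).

Take the total order a < b < c < d < e < f < g < h < i on the vertex set. Then K (dimension 2) consists of the simplices:

  0-simplices (9): a, b, c, d, e, f, g, h, i
  1-simplices (27): ab, ac, ad, ae, ah, ai, bc, bd, be, bf, bg, cf, cg, ch, ci, df, dg, dh, di, ef, eg, eh, ei, fh, fi, gh, gi
  2-simplices (18): abd, abe, ach, aci, adi, aeh, bcf, bcg, bdg, bef, cfh, cgi, dfh, dfi, dgh, efi, egh, egi

Hence C_0 ≅ Z^9, C_1 ≅ Z^27, C_2 ≅ Z^18.

∂_1: C_1 → C_0 is given by ∂[p,q] = [q] − [p].
The 9×27 boundary matrix has rank 8 and Smith normal form diag(1,1,1,1,1,1,1,1).

∂_2: C_2 → C_1 maps a triangle to the signed sum of its edges. For instance
  ∂abe = be − ae + ab,
  ∂dfh = fh − dh + df.
The resulting 27×18 matrix has rank 17, and its Smith normal form has invariant factors (1,1,1,1,1,1,1,1,1,1,1,1,1,1,1,1,1).

Computing H_k = (kernel of ∂_k) / (image of ∂_{k+1}):

  H_0: rank C_0 − rank ∂_1 = 9 − 8 = 1, and the invariant factors of ∂_1 are all 1, so H_0 = Z.

(K is a triangulation of the torus T^2.)

H_0 = Z.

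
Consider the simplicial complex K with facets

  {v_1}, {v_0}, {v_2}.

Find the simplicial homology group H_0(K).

Order the vertices as v_0 < v_1 < v_2. Listing each simplex with vertices in this order, K has dimension 0 with simplices:

  0-simplices (3): [v_0], [v_1], [v_2]

so the chain groups are C_0 ≅ Z^3.

From H_k ≅ ker(∂_k) / im(∂_{k+1}) we obtain:

  H_0: rank C_0 − rank ∂_1 = 3 − 0 = 3, and there is no ∂_1, so H_0 ≅ Z^3.

H_0 ≅ Z^3.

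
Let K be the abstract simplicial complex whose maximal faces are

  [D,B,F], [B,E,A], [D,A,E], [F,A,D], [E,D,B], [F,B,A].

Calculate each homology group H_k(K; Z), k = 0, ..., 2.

H_0 = Z,  H_1 = 0,  H_2 = Z.

K has 5 vertices, 9 edges, 6 triangles.
rank ∂_0 = 0, rank ∂_1 = 4 ⇒ b_0 = 5 − 0 − 4 = 1; all invariant factors of ∂_1 are 1 so no torsion. So H_0 ≅ Z.
rank ∂_1 = 4, rank ∂_2 = 5 ⇒ b_1 = 9 − 4 − 5 = 0; all invariant factors of ∂_2 are 1 so no torsion. So H_1 ≅ 0.
rank ∂_2 = 5, rank ∂_3 = 0 ⇒ b_2 = 6 − 5 − 0 = 1. So H_2 ≅ Z.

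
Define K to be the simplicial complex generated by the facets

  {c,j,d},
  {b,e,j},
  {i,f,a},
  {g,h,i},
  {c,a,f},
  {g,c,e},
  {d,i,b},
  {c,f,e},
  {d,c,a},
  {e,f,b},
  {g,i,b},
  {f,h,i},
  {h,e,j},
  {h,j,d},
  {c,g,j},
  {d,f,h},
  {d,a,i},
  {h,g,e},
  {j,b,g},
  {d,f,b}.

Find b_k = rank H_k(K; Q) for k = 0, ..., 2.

b_0 = 1, b_1 = 1, b_2 = 0.

Take the total order a < b < c < d < e < f < g < h < i < j on the vertex set. Then K (dimension 2) consists of the simplices:

  0-simplices (10): a, b, c, d, e, f, g, h, i, j
  1-simplices (30): ac, ad, af, ai, bd, be, bf, bg, bi, bj, cd, ce, cf, cg, cj, df, dh, di, dj, ef, eg, eh, ej, fh, fi, gh, gi, gj, hi, hj
  2-simplices (20): acd, acf, adi, afi, bdf, bdi, bef, bej, bgi, bgj, cdj, cef, ceg, cgj, dfh, dhj, egh, ehj, fhi, ghi

Hence C_0 ≅ Z^10, C_1 ≅ Z^30, C_2 ≅ Z^20.

∂_1: C_1 → C_0 maps an edge to its endpoints' difference, ∂[p,q] = q − p.
The 10×30 boundary matrix has rank 9 and Smith normal form diag(1,1,1,1,1,1,1,1,1).

∂_2: C_2 → C_1 acts by ∂[p,q,r] = [q,r] − [p,r] + [p,q]. For instance
  ∂afi = fi − ai + af,
  ∂ceg = eg − cg + ce.
The 30×20 boundary matrix has rank 20 and Smith normal form diag(1,1,1,1,1,1,1,1,1,1,1,1,1,1,1,1,1,1,1,2).

From H_k ≅ ker(∂_k) / im(∂_{k+1}) we obtain:

  H_0: rank C_0 − rank ∂_1 = 10 − 9 = 1, and the invariant factors of ∂_1 are all 1, so H_0 = Z.
  H_1: rank ker ∂_1 − rank ∂_2 = (30 − 9) − 20 = 1, and ∂_2 has invariant factor 2 > 1, so H_1 = Z ⊕ Z/2Z.
  H_2: rank ker ∂_2 − rank ∂_3 = (20 − 20) − 0 = 0, and there is no ∂_3, so H_2 = 0.

(K is a triangulation of the Klein bottle.)

Hence the Betti numbers are b_0 = 1, b_1 = 1, b_2 = 0.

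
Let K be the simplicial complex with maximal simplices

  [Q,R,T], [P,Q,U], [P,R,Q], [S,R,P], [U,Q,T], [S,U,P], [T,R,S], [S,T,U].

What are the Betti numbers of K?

b_0 = 1, b_1 = 0, b_2 = 1.

We work with the vertex ordering P < Q < R < S < T < U. The simplices of K, each written with vertices in increasing order, are:

  0-simplices (6): P, Q, R, S, T, U
  1-simplices (12): PQ, PR, PS, PU, QR, QT, QU, RS, RT, ST, SU, TU
  2-simplices (8): PQR, PQU, PRS, PSU, QRT, QTU, RST, STU

giving chain groups C_0 ≅ Z^6, C_1 ≅ Z^12, C_2 ≅ Z^8.

The boundary map ∂_1: C_1 → C_0 is given by ∂[p,q] = [q] − [p].
This gives a 6×12 integer matrix of rank 5; reducing to Smith normal form yields diagonal entries (1,1,1,1,1).

Boundary ∂_2: C_2 → C_1 acts by ∂[p,q,r] = [q,r] − [p,r] + [p,q]. For instance
  ∂QTU = TU − QU + QT,
  ∂STU = TU − SU + ST.
The resulting 12×8 matrix has rank 7, and its Smith normal form has invariant factors (1,1,1,1,1,1,1).

Reading off H_k = ker ∂_k / im ∂_{k+1}:

  H_0: rank C_0 − rank ∂_1 = 6 − 5 = 1, and the invariant factors of ∂_1 are all 1, so H_0 = Z.
  H_1: rank ker ∂_1 − rank ∂_2 = (12 − 5) − 7 = 0, and the invariant factors of ∂_2 are all 1, so H_1 = 0.
  H_2: rank ker ∂_2 − rank ∂_3 = (8 − 7) − 0 = 1, and there is no ∂_3, so H_2 = Z.

As a check, the Euler characteristic is 6 − 12 + 8 = 2, which agrees with 1 − 0 + 1 = 2.
(K is a triangulation of the 2-sphere S^2.)

Hence the Betti numbers are b_0 = 1, b_1 = 0, b_2 = 1.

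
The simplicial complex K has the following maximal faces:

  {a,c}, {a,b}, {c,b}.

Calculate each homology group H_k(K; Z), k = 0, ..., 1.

H_0 ≅ Z,  H_1 ≅ Z.

Fix the vertex order a < b < c and write every simplex with vertices in increasing order. Then dim K = 1 and the simplices of K are:

  0-simplices (3): a, b, c
  1-simplices (3): ab, ac, bc

giving chain groups C_0 ≅ Z^3, C_1 ≅ Z^3.

The boundary map ∂_1: C_1 → C_0 sends each edge [p,q] (with p < q) to q − p. For instance
  ∂bc = c − b.
As a 3×3 matrix over Z this has rank 2, with invariant factors (1,1).

Reading off H_k = ker ∂_k / im ∂_{k+1}:

  H_0: rank C_0 − rank ∂_1 = 3 − 2 = 1, and the invariant factors of ∂_1 are all 1, so H_0 ≅ Z.
  H_1: rank ker ∂_1 − rank ∂_2 = (3 − 2) − 0 = 1, and there is no ∂_2, so H_1 ≅ Z.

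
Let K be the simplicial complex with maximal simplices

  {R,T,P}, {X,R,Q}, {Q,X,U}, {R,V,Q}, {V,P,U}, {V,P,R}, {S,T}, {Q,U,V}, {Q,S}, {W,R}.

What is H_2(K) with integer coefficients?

H_2 ≅ 0.

We work with the vertex ordering P < Q < R < S < T < U < V < W < X. The simplices of K, each written with vertices in increasing order, are:

  0-simplices (9): P, Q, R, S, T, U, V, W, X
  1-simplices (16): PR, PT, PU, PV, QR, QS, QU, QV, QX, RT, RV, RW, RX, ST, UV, UX
  2-simplices (7): PRT, PRV, PUV, QRV, QRX, QUV, QUX

Hence C_0 ≅ Z^9, C_1 ≅ Z^16, C_2 ≅ Z^7.

∂_1: C_1 → C_0 is given by ∂[p,q] = [q] − [p].
The resulting 9×16 matrix has rank 8, and its Smith normal form has invariant factors (1,1,1,1,1,1,1,1).

The boundary map ∂_2: C_2 → C_1 sends each 2-simplex [p,q,r] to [q,r] − [p,r] + [p,q]. For instance
  ∂PRV = RV − PV + PR,
  ∂PUV = UV − PV + PU.
The resulting 16×7 matrix has rank 7, and its Smith normal form has invariant factors (1,1,1,1,1,1,1).

Computing H_k = (kernel of ∂_k) / (image of ∂_{k+1}):

  H_2: rank ker ∂_2 − rank ∂_3 = (7 − 7) − 0 = 0, and there is no ∂_3, so H_2 ≅ 0.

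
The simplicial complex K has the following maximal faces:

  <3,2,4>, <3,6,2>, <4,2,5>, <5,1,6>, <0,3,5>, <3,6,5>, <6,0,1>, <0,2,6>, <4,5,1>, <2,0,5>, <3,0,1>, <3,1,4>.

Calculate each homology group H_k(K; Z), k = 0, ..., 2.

H_0 = Z,  H_1 = Z/2Z,  H_2 = 0.

We work with the vertex ordering 0 < 1 < 2 < 3 < 4 < 5 < 6. The simplices of K, each written with vertices in increasing order, are:

  0-simplices (7): [0], [1], [2], [3], [4], [5], [6]
  1-simplices (18): [0,1], [0,2], [0,3], [0,5], [0,6], [1,3], [1,4], [1,5], [1,6], [2,3], [2,4], [2,5], [2,6], [3,4], [3,5], [3,6], [4,5], [5,6]
  2-simplices (12): [0,1,3], [0,1,6], [0,2,5], [0,2,6], [0,3,5], [1,3,4], [1,4,5], [1,5,6], [2,3,4], [2,3,6], [2,4,5], [3,5,6]

so the chain groups are C_0 ≅ Z^7, C_1 ≅ Z^18, C_2 ≅ Z^12.

The boundary map ∂_1: C_1 → C_0 maps an edge to its endpoints' difference, ∂[p,q] = q − p.
The resulting 7×18 matrix has rank 6, and its Smith normal form has invariant factors (1,1,1,1,1,1).

∂_2: C_2 → C_1 maps a triangle to the signed sum of its edges. For instance
  ∂[2,4,5] = [4,5] − [2,5] + [2,4],
  ∂[0,1,3] = [1,3] − [0,3] + [0,1].
The resulting 18×12 matrix has rank 12, and its Smith normal form has invariant factors (1,1,1,1,1,1,1,1,1,1,1,2).

Computing H_k = (kernel of ∂_k) / (image of ∂_{k+1}):

  H_0: rank C_0 − rank ∂_1 = 7 − 6 = 1, and the invariant factors of ∂_1 are all 1, so H_0 ≅ Z.
  H_1: rank ker ∂_1 − rank ∂_2 = (18 − 6) − 12 = 0, and ∂_2 has invariant factor 2 > 1, so H_1 ≅ Z/2Z.
  H_2: rank ker ∂_2 − rank ∂_3 = (12 − 12) − 0 = 0, and there is no ∂_3, so H_2 ≅ 0.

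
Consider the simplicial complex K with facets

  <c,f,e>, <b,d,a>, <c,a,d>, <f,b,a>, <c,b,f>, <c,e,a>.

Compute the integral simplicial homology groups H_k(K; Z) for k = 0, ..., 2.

We work with the vertex ordering a < b < c < d < e < f. The simplices of K, each written with vertices in increasing order, are:

  0-simplices (6): a, b, c, d, e, f
  1-simplices (12): ab, ac, ad, ae, af, bc, bd, bf, cd, ce, cf, ef
  2-simplices (6): abd, abf, acd, ace, bcf, cef

giving chain groups C_0 ≅ Z^6, C_1 ≅ Z^12, C_2 ≅ Z^6.

Boundary ∂_1: C_1 → C_0 maps an edge to its endpoints' difference, ∂[p,q] = q − p. For instance
  ∂ad = d − a.
This gives a 6×12 integer matrix of rank 5; reducing to Smith normal form yields diagonal entries (1,1,1,1,1).

The boundary map ∂_2: C_2 → C_1 acts by ∂[p,q,r] = [q,r] − [p,r] + [p,q]. For instance
  ∂ace = ce − ae + ac,
  ∂abf = bf − af + ab.
As a 12×6 matrix over Z this has rank 6, with invariant factors (1,1,1,1,1,1).

Reading off H_k = ker ∂_k / im ∂_{k+1}:

  H_0: rank C_0 − rank ∂_1 = 6 − 5 = 1, and the invariant factors of ∂_1 are all 1, so H_0 ≅ Z.
  H_1: rank ker ∂_1 − rank ∂_2 = (12 − 5) − 6 = 1, and the invariant factors of ∂_2 are all 1, so H_1 ≅ Z.
  H_2: rank ker ∂_2 − rank ∂_3 = (6 − 6) − 0 = 0, and there is no ∂_3, so H_2 ≅ 0.

H_0 ≅ Z,  H_1 ≅ Z,  H_2 = 0.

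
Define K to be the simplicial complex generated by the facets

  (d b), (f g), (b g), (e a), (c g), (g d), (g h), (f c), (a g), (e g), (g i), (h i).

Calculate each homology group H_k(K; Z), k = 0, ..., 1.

H_0 = Z,  H_1 = Z^4.

K has 9 vertices, 12 edges.
rank ∂_0 = 0, rank ∂_1 = 8 ⇒ b_0 = 9 − 0 − 8 = 1; all invariant factors of ∂_1 are 1 so no torsion. So H_0 = Z.
rank ∂_1 = 8, rank ∂_2 = 0 ⇒ b_1 = 12 − 8 − 0 = 4. So H_1 = Z^4.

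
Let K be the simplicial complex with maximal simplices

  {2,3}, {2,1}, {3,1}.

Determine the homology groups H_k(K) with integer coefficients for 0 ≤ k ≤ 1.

H_0 ≅ Z,  H_1 ≅ Z.

We work with the vertex ordering 1 < 2 < 3. The simplices of K, each written with vertices in increasing order, are:

  0-simplices (3): [1], [2], [3]
  1-simplices (3): [1,2], [1,3], [2,3]

giving chain groups C_0 ≅ Z^3, C_1 ≅ Z^3.

The boundary map ∂_1: C_1 → C_0 is given by ∂[p,q] = [q] − [p].
The 3×3 boundary matrix has rank 2 and Smith normal form diag(1,1).

Reading off H_k = ker ∂_k / im ∂_{k+1}:

  H_0: rank C_0 − rank ∂_1 = 3 − 2 = 1, and the invariant factors of ∂_1 are all 1, so H_0 = Z.
  H_1: rank ker ∂_1 − rank ∂_2 = (3 − 2) − 0 = 1, and there is no ∂_2, so H_1 = Z.

(K is a triangulation of the circle S^1.)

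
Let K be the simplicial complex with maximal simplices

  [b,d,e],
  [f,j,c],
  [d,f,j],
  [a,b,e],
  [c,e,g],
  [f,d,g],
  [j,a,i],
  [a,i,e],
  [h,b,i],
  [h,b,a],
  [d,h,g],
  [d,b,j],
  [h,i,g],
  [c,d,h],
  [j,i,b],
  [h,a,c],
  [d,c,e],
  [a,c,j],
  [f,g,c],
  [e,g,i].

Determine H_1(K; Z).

H_1 ≅ Z ⊕ Z_2.

Order the vertices as a < b < c < d < e < f < g < h < i < j. Listing each simplex with vertices in this order, K has dimension 2 with simplices:

  0-simplices (10): a, b, c, d, e, f, g, h, i, j
  1-simplices (30): ab, ac, ae, ah, ai, aj, bd, be, bh, bi, bj, cd, ce, cf, cg, ch, cj, de, df, dg, dh, dj, eg, ei, fg, fj, gh, gi, hi, ij
  2-simplices (20): abe, abh, ach, acj, aei, aij, bde, bdj, bhi, bij, cde, cdh, ceg, cfg, cfj, dfg, dfj, dgh, egi, ghi

so the chain groups are C_0 ≅ Z^10, C_1 ≅ Z^30, C_2 ≅ Z^20.

∂_1: C_1 → C_0 is given by ∂[p,q] = [q] − [p].
This gives a 10×30 integer matrix of rank 9; reducing to Smith normal form yields diagonal entries (1,1,1,1,1,1,1,1,1).

Boundary ∂_2: C_2 → C_1 acts by ∂[p,q,r] = [q,r] − [p,r] + [p,q]. For instance
  ∂egi = gi − ei + eg,
  ∂dfj = fj − dj + df.
The 30×20 boundary matrix has rank 20 and Smith normal form diag(1,1,1,1,1,1,1,1,1,1,1,1,1,1,1,1,1,1,1,2).

Computing H_k = (kernel of ∂_k) / (image of ∂_{k+1}):

  H_1: rank ker ∂_1 − rank ∂_2 = (30 − 9) − 20 = 1, and ∂_2 has invariant factor 2 > 1, so H_1 = Z ⊕ Z_2.

(K is a triangulation of the Klein bottle.)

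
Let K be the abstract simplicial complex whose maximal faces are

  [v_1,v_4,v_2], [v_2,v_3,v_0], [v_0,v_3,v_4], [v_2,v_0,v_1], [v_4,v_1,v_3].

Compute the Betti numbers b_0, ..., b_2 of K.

Order the vertices as v_0 < v_1 < v_2 < v_3 < v_4. Listing each simplex with vertices in this order, K has dimension 2 with simplices:

  0-simplices (5): [v_0], [v_1], [v_2], [v_3], [v_4]
  1-simplices (10): [v_0,v_1], [v_0,v_2], [v_0,v_3], [v_0,v_4], [v_1,v_2], [v_1,v_3], [v_1,v_4], [v_2,v_3], [v_2,v_4], [v_3,v_4]
  2-simplices (5): [v_0,v_1,v_2], [v_0,v_2,v_3], [v_0,v_3,v_4], [v_1,v_2,v_4], [v_1,v_3,v_4]

so the chain groups are C_0 ≅ Z^5, C_1 ≅ Z^10, C_2 ≅ Z^5.

∂_1: C_1 → C_0 is given by ∂[p,q] = [q] − [p].
The resulting 5×10 matrix has rank 4, and its Smith normal form has invariant factors (1,1,1,1).

The boundary map ∂_2: C_2 → C_1 sends each 2-simplex [p,q,r] to [q,r] − [p,r] + [p,q]. For instance
  ∂[v_1,v_3,v_4] = [v_3,v_4] − [v_1,v_4] + [v_1,v_3],
  ∂[v_0,v_3,v_4] = [v_3,v_4] − [v_0,v_4] + [v_0,v_3].
This gives a 10×5 integer matrix of rank 5; reducing to Smith normal form yields diagonal entries (1,1,1,1,1).

From H_k ≅ ker(∂_k) / im(∂_{k+1}) we obtain:

  H_0: rank C_0 − rank ∂_1 = 5 − 4 = 1, and the invariant factors of ∂_1 are all 1, so H_0 ≅ Z.
  H_1: rank ker ∂_1 − rank ∂_2 = (10 − 4) − 5 = 1, and the invariant factors of ∂_2 are all 1, so H_1 ≅ Z.
  H_2: rank ker ∂_2 − rank ∂_3 = (5 − 5) − 0 = 0, and there is no ∂_3, so H_2 ≅ 0.

Hence the Betti numbers are b_0 = 1, b_1 = 1, b_2 = 0.

b_0 = 1, b_1 = 1, b_2 = 0.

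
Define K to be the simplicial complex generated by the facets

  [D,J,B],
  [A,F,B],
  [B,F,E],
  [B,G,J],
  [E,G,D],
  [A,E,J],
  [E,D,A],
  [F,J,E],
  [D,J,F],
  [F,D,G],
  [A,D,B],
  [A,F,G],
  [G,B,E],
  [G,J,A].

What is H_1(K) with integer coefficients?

Fix the vertex order A < B < D < E < F < G < J and write every simplex with vertices in increasing order. Then dim K = 2 and the simplices of K are:

  0-simplices (7): A, B, D, E, F, G, J
  1-simplices (21): AB, AD, AE, AF, AG, AJ, BD, BE, BF, BG, BJ, DE, DF, DG, DJ, EF, EG, EJ, FG, FJ, GJ
  2-simplices (14): ABD, ABF, ADE, AEJ, AFG, AGJ, BDJ, BEF, BEG, BGJ, DEG, DFG, DFJ, EFJ

Hence C_0 ≅ Z^7, C_1 ≅ Z^21, C_2 ≅ Z^14.

The boundary map ∂_1: C_1 → C_0 is given by ∂[p,q] = [q] − [p].
The resulting 7×21 matrix has rank 6, and its Smith normal form has invariant factors (1,1,1,1,1,1).

Boundary ∂_2: C_2 → C_1 acts by ∂[p,q,r] = [q,r] − [p,r] + [p,q]. For instance
  ∂ADE = DE − AE + AD,
  ∂DFJ = FJ − DJ + DF.
The 21×14 boundary matrix has rank 13 and Smith normal form diag(1,1,1,1,1,1,1,1,1,1,1,1,1).

Reading off H_k = ker ∂_k / im ∂_{k+1}:

  H_1: rank ker ∂_1 − rank ∂_2 = (21 − 6) − 13 = 2, and the invariant factors of ∂_2 are all 1, so H_1 = Z^2.

H_1 ≅ Z^2.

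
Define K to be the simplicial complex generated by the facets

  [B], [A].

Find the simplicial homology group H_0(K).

Order the vertices as A < B. Listing each simplex with vertices in this order, K has dimension 0 with simplices:

  0-simplices (2): A, B

giving chain groups C_0 ≅ Z^2.

Now H_k = ker ∂_k / im ∂_{k+1}, so:

  H_0: rank C_0 − rank ∂_1 = 2 − 0 = 2, and there is no ∂_1, so H_0 = Z^2.

H_0 = Z^2.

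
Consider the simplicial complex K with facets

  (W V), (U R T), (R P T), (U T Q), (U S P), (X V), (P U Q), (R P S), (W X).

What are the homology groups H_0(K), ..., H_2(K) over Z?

H_0 = Z^2,  H_1 = Z^2,  H_2 = 0.

We work with the vertex ordering P < Q < R < S < T < U < V < W < X. The simplices of K, each written with vertices in increasing order, are:

  0-simplices (9): P, Q, R, S, T, U, V, W, X
  1-simplices (15): PQ, PR, PS, PT, PU, QT, QU, RS, RT, RU, SU, TU, VW, VX, WX
  2-simplices (6): PQU, PRS, PRT, PSU, QTU, RTU

Hence C_0 ≅ Z^9, C_1 ≅ Z^15, C_2 ≅ Z^6.

Boundary ∂_1: C_1 → C_0 is given by ∂[p,q] = [q] − [p].
As a 9×15 matrix over Z this has rank 7, with invariant factors (1,1,1,1,1,1,1).

∂_2: C_2 → C_1 maps a triangle to the signed sum of its edges. For instance
  ∂QTU = TU − QU + QT,
  ∂PRS = RS − PS + PR.
As a 15×6 matrix over Z this has rank 6, with invariant factors (1,1,1,1,1,1).

Reading off H_k = ker ∂_k / im ∂_{k+1}:

  H_0: rank C_0 − rank ∂_1 = 9 − 7 = 2, and the invariant factors of ∂_1 are all 1, so H_0 ≅ Z^2.
  H_1: rank ker ∂_1 − rank ∂_2 = (15 − 7) − 6 = 2, and the invariant factors of ∂_2 are all 1, so H_1 ≅ Z^2.
  H_2: rank ker ∂_2 − rank ∂_3 = (6 − 6) − 0 = 0, and there is no ∂_3, so H_2 ≅ 0.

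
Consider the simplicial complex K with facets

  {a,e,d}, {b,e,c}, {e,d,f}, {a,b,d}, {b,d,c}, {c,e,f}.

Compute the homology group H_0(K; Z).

H_0 ≅ Z.

Take the total order a < b < c < d < e < f on the vertex set. Then K (dimension 2) consists of the simplices:

  0-simplices (6): a, b, c, d, e, f
  1-simplices (12): ab, ad, ae, bc, bd, be, cd, ce, cf, de, df, ef
  2-simplices (6): abd, ade, bcd, bce, cef, def

Hence C_0 ≅ Z^6, C_1 ≅ Z^12, C_2 ≅ Z^6.

Boundary ∂_1: C_1 → C_0 is given by ∂[p,q] = [q] − [p].
This gives a 6×12 integer matrix of rank 5; reducing to Smith normal form yields diagonal entries (1,1,1,1,1).

Boundary ∂_2: C_2 → C_1 acts by ∂[p,q,r] = [q,r] − [p,r] + [p,q]. For instance
  ∂bce = ce − be + bc,
  ∂bcd = cd − bd + bc.
This gives a 12×6 integer matrix of rank 6; reducing to Smith normal form yields diagonal entries (1,1,1,1,1,1).

Reading off H_k = ker ∂_k / im ∂_{k+1}:

  H_0: rank C_0 − rank ∂_1 = 6 − 5 = 1, and the invariant factors of ∂_1 are all 1, so H_0 = Z.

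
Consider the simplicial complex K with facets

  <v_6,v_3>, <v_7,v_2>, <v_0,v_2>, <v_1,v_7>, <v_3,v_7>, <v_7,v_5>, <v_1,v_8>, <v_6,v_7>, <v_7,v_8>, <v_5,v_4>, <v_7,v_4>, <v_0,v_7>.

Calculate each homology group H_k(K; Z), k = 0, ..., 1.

Take the total order v_0 < v_1 < v_2 < v_3 < v_4 < v_5 < v_6 < v_7 < v_8 on the vertex set. Then K (dimension 1) consists of the simplices:

  0-simplices (9): [v_0], [v_1], [v_2], [v_3], [v_4], [v_5], [v_6], [v_7], [v_8]
  1-simplices (12): [v_0,v_2], [v_0,v_7], [v_1,v_7], [v_1,v_8], [v_2,v_7], [v_3,v_6], [v_3,v_7], [v_4,v_5], [v_4,v_7], [v_5,v_7], [v_6,v_7], [v_7,v_8]

giving chain groups C_0 ≅ Z^9, C_1 ≅ Z^12.

The boundary map ∂_1: C_1 → C_0 sends each edge [p,q] (with p < q) to q − p.
The 9×12 boundary matrix has rank 8 and Smith normal form diag(1,1,1,1,1,1,1,1).

From H_k ≅ ker(∂_k) / im(∂_{k+1}) we obtain:

  H_0: rank C_0 − rank ∂_1 = 9 − 8 = 1, and the invariant factors of ∂_1 are all 1, so H_0 = Z.
  H_1: rank ker ∂_1 − rank ∂_2 = (12 − 8) − 0 = 4, and there is no ∂_2, so H_1 = Z^4.

As a check, the Euler characteristic is 9 − 12 = -3, which agrees with 1 − 4 = -3.

H_0 = Z,  H_1 = Z^4.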